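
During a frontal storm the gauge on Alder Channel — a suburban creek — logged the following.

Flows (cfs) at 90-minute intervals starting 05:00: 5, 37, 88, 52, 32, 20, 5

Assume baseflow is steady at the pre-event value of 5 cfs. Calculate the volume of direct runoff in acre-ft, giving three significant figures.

V ≈ 25.3 acre-ft

Direct-runoff ordinates (Q − Q_b): 0.0, 32.0, 83.0, 47.0, 27.0, 15.0, 0.0 cfs.
ΣQ_DR = 204.0 cfs.
With Δt = 1.5 h = 5400 s, V = ΣQ_DR · Δt = 204.0 × 5400 = 1.10 × 10^6 ft³ = 25.3 acre-ft.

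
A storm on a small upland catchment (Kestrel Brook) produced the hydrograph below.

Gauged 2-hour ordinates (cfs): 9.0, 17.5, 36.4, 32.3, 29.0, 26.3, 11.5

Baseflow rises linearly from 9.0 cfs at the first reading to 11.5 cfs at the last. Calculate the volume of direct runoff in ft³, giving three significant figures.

Direct-runoff ordinates (Q − Q_b): 0.00, 8.08, 26.57, 22.05, 18.33, 15.22, 0.00 cfs.
ΣQ_DR = 90.25 cfs.
With Δt = 2 h = 7200 s, V = ΣQ_DR · Δt = 90.25 × 7200 = 6.50 × 10^5 ft³.

V ≈ 6.50 × 10^5 ft³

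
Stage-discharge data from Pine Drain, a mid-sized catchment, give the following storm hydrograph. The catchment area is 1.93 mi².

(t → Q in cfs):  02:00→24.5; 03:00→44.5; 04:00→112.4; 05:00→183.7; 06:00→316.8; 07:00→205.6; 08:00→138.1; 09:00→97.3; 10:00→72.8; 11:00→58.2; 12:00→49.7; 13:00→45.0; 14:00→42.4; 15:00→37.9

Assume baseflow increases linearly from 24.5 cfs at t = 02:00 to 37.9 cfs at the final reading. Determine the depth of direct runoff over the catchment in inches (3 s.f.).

Direct runoff: 0.00, 18.97, 85.84, 156.11, 288.18, 175.95, 107.42, 65.58, 40.05, 24.42, 14.89, 9.16, 5.53, 0.00 cfs; ΣQ_DR = 992.1 cfs.
V = ΣQ_DR · Δt = 992.1 × 3600 s = 3.572 × 10^6 ft³.
Over A = 1.93 mi², depth = V / A = 0.797 in.

d ≈ 0.797 in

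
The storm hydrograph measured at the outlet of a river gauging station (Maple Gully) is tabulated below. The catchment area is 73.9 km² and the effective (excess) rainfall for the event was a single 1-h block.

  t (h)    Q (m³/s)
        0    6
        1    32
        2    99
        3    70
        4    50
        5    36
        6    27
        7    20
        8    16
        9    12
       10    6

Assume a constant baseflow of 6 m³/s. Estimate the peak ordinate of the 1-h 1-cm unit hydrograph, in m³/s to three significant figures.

U_p ≈ 62.0 m³/s

Direct runoff: 0.0, 26.0, 93.0, 64.0, 44.0, 30.0, 21.0, 14.0, 10.0, 6.0, 0.0 m³/s; ΣQ_DR = 308.0 m³/s, peak = 93.0 m³/s.
Runoff depth d = ΣQ_DR·Δt / A = 308.0 × 3600 / (73.9 km²) = 15.00 mm.
The 1-cm UH is the DRH scaled by (10 mm)/d, so U_p = 93.0 × 10/15.00 = 62.0 m³/s.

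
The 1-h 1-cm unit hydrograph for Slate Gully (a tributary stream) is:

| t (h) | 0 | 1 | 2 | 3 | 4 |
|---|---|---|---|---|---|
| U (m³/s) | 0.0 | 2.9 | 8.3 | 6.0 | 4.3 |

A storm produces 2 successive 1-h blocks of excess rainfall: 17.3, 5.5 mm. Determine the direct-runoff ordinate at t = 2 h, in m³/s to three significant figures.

Q ≈ 16.0 m³/s

By discrete convolution, Q_j = Σ (P_i / 10 mm) · U_{j−i}.
At t = 2 h (j=2): Q = (17.3/10)·8.3 + (5.5/10)·2.9 = 16.0 m³/s.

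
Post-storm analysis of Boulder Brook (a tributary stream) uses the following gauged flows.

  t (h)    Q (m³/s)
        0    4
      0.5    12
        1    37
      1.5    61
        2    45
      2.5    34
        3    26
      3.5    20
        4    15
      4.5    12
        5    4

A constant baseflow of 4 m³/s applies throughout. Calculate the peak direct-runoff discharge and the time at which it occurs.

Q_p = 57.0 m³/s at t = 1.5 h

Subtracting baseflow gives direct-runoff ordinates: 0.0, 8.0, 33.0, 57.0, 41.0, 30.0, 22.0, 16.0, 11.0, 8.0, 0.0 m³/s.
The maximum is 57.0 m³/s, occurring at the reading for t = 1.5 h.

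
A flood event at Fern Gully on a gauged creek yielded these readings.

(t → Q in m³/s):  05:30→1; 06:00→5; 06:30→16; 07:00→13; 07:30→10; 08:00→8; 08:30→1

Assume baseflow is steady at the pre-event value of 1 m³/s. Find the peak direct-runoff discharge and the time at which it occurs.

Q_p = 15.0 m³/s at t = 06:30

Subtracting baseflow gives direct-runoff ordinates: 0.0, 4.0, 15.0, 12.0, 9.0, 7.0, 0.0 m³/s.
The maximum is 15.0 m³/s, occurring at the reading for t = 06:30.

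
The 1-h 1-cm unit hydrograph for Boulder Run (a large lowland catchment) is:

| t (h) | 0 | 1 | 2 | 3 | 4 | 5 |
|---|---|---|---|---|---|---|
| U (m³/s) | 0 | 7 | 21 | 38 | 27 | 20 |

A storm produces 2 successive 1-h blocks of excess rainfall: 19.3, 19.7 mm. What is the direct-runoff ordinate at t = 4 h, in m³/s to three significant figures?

By discrete convolution, Q_j = Σ (P_i / 10 mm) · U_{j−i}.
At t = 4 h (j=4): Q = (19.3/10)·27 + (19.7/10)·38 = 127 m³/s.

Q ≈ 127 m³/s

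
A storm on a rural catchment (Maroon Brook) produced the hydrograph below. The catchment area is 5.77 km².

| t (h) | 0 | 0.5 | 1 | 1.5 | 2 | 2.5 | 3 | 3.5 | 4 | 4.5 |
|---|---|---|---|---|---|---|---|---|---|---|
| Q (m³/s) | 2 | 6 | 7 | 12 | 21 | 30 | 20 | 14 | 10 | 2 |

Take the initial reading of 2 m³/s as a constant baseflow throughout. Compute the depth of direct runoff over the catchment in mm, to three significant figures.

Direct runoff: 0.0, 4.0, 5.0, 10.0, 19.0, 28.0, 18.0, 12.0, 8.0, 0.0 m³/s; ΣQ_DR = 104.0 m³/s.
V = ΣQ_DR · Δt = 104.0 × 1800 s = 1.872 × 10^5 m³.
Over A = 5.77 km², depth = V / A = 32.4 mm.

d ≈ 32.4 mm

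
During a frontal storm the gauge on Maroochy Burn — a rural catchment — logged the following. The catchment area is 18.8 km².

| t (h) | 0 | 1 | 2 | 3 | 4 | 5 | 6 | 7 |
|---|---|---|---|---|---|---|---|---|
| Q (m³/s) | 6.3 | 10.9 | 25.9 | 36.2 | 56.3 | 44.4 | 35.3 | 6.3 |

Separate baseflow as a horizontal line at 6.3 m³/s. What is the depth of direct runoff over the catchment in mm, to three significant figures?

Direct runoff: 0.0, 4.6, 19.6, 29.9, 50.0, 38.1, 29.0, 0.0 m³/s; ΣQ_DR = 171.2 m³/s.
V = ΣQ_DR · Δt = 171.2 × 3600 s = 6.163 × 10^5 m³.
Over A = 18.8 km², depth = V / A = 32.8 mm.

d ≈ 32.8 mm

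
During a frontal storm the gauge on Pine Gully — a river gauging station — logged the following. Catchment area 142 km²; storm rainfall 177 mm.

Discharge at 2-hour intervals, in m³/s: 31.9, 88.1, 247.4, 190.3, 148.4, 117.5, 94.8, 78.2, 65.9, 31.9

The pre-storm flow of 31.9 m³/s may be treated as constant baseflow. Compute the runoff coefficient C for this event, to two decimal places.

C ≈ 0.22

ΣQ_DR = 775.4 m³/s; V = ΣQ_DR·Δt = 5.583 × 10^6 m³.
Runoff depth d = V / A = 39.32 mm.
C = d / P = 39.32 / 177 = 0.22.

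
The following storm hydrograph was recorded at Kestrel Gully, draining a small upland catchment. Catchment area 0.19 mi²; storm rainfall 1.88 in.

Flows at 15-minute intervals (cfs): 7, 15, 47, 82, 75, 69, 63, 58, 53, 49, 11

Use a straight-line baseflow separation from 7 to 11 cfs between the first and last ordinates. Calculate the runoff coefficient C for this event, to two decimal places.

ΣQ_DR = 430.0 cfs; V = ΣQ_DR·Δt = 3.870 × 10^5 ft³.
Runoff depth d = V / A = 0.8767 in.
C = d / P = 0.8767 / 1.88 = 0.47.

C ≈ 0.47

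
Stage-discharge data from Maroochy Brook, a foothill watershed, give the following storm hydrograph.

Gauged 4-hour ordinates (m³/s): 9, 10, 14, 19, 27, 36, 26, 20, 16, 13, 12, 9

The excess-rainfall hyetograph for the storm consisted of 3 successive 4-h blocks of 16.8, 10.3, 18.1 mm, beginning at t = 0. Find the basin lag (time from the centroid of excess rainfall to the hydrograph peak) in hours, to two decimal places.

t_L ≈ 13.88 h

Centroid of excess rainfall: t_c = Σ P_i·t̄_i / ΣP_i = 6.1150 h (block centres at 2, 6, 10 h).
Hydrograph peak occurs at t = 20 h, so basin lag t_L = 20 − 6.1150 = 13.88 h.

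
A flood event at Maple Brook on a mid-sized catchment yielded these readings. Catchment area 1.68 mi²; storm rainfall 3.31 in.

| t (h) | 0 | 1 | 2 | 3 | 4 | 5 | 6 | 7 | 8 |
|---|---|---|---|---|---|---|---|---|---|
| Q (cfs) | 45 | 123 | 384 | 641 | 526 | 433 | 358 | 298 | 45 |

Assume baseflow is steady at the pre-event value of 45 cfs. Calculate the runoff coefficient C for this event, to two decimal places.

C ≈ 0.68

ΣQ_DR = 2448 cfs; V = ΣQ_DR·Δt = 8.813 × 10^6 ft³.
Runoff depth d = V / A = 2.258 in.
C = d / P = 2.258 / 3.31 = 0.68.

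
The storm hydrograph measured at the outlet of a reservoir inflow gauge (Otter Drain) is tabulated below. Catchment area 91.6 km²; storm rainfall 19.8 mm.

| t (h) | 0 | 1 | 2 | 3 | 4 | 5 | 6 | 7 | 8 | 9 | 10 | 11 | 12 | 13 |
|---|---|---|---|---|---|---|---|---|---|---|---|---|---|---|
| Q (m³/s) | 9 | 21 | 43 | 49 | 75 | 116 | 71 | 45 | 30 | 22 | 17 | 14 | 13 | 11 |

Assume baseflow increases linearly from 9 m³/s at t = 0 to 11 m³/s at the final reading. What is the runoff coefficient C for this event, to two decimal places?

ΣQ_DR = 396.0 m³/s; V = ΣQ_DR·Δt = 1.426 × 10^6 m³.
Runoff depth d = V / A = 15.56 mm.
C = d / P = 15.56 / 19.8 = 0.79.

C ≈ 0.79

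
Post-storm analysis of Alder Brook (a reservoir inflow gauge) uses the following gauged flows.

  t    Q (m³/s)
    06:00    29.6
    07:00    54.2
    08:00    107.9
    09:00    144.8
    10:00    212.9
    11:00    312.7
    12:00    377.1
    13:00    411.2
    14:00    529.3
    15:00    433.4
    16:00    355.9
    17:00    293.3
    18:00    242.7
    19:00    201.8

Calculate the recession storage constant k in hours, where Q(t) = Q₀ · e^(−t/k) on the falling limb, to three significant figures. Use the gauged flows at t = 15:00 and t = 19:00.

On the falling limb, Q drops from 433.4 to 201.8 m³/s between t = 15:00 and t = 19:00 (Δt = 4 h).
k = −Δt / ln(Q₂/Q₁) = −4 / ln(201.8/433.4) = 5.23 h.

k ≈ 5.23 h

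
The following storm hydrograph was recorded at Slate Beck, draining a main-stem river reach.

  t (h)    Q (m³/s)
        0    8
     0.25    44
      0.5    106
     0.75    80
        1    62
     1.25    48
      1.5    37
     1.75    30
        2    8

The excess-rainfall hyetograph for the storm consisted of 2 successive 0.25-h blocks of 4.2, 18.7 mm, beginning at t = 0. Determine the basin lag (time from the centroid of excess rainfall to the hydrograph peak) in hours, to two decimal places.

t_L ≈ 0.17 h

Centroid of excess rainfall: t_c = Σ P_i·t̄_i / ΣP_i = 0.3291 h (block centres at 0.125, 0.375 h).
Hydrograph peak occurs at t = 0.5 h, so basin lag t_L = 0.5 − 0.3291 = 0.17 h.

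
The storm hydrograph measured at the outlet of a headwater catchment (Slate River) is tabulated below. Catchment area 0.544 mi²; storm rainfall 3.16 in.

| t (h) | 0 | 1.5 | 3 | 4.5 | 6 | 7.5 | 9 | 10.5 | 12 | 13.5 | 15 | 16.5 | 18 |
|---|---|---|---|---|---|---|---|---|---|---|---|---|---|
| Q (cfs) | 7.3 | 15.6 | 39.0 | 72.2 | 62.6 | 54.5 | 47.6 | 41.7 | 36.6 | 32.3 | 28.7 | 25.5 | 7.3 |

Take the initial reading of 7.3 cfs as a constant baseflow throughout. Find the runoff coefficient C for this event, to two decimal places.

C ≈ 0.51

ΣQ_DR = 376.0 cfs; V = ΣQ_DR·Δt = 2.030 × 10^6 ft³.
Runoff depth d = V / A = 1.607 in.
C = d / P = 1.607 / 3.16 = 0.51.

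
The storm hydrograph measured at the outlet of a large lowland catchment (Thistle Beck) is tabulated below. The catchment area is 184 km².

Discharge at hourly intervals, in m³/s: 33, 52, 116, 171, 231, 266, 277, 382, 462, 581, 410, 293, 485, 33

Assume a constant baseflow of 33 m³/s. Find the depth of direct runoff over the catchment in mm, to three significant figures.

d ≈ 65.2 mm

Direct runoff: 0.0, 19.0, 83.0, 138.0, 198.0, 233.0, 244.0, 349.0, 429.0, 548.0, 377.0, 260.0, 452.0, 0.0 m³/s; ΣQ_DR = 3330 m³/s.
V = ΣQ_DR · Δt = 3330 × 3600 s = 1.199 × 10^7 m³.
Over A = 184 km², depth = V / A = 65.2 mm.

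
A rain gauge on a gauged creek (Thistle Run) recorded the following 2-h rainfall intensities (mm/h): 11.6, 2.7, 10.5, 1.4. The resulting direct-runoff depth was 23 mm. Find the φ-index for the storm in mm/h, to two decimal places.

Only the 2 blocks with intensity above φ contribute runoff: 11.6, 10.5 mm/h.
Σ(I−φ)·Δt = d  ⇒  (11.6+10.5 − 2φ)·2 = 23
φ = (22.10 − 23/2) / 2 = 5.30 mm/h.

φ ≈ 5.30 mm/h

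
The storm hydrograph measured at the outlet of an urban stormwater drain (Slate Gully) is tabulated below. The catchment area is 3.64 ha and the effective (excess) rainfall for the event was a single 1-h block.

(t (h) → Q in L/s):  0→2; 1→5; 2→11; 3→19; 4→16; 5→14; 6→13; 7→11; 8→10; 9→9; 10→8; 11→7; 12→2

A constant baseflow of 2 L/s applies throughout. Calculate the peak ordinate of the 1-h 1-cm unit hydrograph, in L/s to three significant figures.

U_p ≈ 17.0 L/s

Direct runoff: 0.0, 3.0, 9.0, 17.0, 14.0, 12.0, 11.0, 9.0, 8.0, 7.0, 6.0, 5.0, 0.0 L/s; ΣQ_DR = 101.0 L/s, peak = 17.0 L/s.
Runoff depth d = ΣQ_DR·Δt / A = 101.0 × 3600 / (3.64 ha) = 9.989 mm.
The 1-cm UH is the DRH scaled by (10 mm)/d, so U_p = 17.0 × 10/9.989 = 17.0 L/s.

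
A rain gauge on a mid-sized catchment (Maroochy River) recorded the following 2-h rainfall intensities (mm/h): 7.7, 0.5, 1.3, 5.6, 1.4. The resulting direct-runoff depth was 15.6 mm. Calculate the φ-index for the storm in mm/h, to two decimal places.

Only the 2 blocks with intensity above φ contribute runoff: 7.7, 5.6 mm/h.
Σ(I−φ)·Δt = d  ⇒  (7.7+5.6 − 2φ)·2 = 15.6
φ = (13.30 − 15.6/2) / 2 = 2.75 mm/h.

φ ≈ 2.75 mm/h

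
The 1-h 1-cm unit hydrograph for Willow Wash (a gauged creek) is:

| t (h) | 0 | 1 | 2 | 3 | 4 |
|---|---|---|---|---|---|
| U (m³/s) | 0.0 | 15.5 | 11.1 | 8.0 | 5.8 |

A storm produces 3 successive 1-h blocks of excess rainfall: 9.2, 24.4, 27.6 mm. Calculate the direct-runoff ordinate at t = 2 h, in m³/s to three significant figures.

Q ≈ 48.0 m³/s

By discrete convolution, Q_j = Σ (P_i / 10 mm) · U_{j−i}.
At t = 2 h (j=2): Q = (9.2/10)·11.1 + (24.4/10)·15.5 + (27.6/10)·0.0 = 48.0 m³/s.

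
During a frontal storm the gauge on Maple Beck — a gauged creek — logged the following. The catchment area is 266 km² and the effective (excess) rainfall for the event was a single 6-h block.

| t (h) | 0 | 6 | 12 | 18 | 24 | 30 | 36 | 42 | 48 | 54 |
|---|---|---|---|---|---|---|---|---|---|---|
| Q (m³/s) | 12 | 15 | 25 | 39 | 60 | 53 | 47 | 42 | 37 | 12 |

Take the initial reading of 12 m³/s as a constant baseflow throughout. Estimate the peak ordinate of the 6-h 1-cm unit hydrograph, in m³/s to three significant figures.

Direct runoff: 0.0, 3.0, 13.0, 27.0, 48.0, 41.0, 35.0, 30.0, 25.0, 0.0 m³/s; ΣQ_DR = 222.0 m³/s, peak = 48.0 m³/s.
Runoff depth d = ΣQ_DR·Δt / A = 222.0 × 21600 / (266 km²) = 18.03 mm.
The 1-cm UH is the DRH scaled by (10 mm)/d, so U_p = 48.0 × 10/18.03 = 26.6 m³/s.

U_p ≈ 26.6 m³/s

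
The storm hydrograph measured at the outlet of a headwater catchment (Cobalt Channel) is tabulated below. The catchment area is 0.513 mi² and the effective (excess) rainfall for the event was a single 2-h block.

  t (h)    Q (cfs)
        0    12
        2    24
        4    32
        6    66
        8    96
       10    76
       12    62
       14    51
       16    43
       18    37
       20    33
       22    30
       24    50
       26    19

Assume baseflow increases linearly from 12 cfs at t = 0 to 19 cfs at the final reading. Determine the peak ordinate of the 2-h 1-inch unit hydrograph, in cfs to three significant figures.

Direct runoff: 0.00, 11.46, 18.92, 52.38, 81.85, 61.31, 46.77, 35.23, 26.69, 20.15, 15.62, 12.08, 31.54, 0.00 cfs; ΣQ_DR = 414.0 cfs, peak = 81.85 cfs.
Runoff depth d = ΣQ_DR·Δt / A = 414.0 × 7200 / (0.513 mi²) = 2.501 in.
The 1-inch UH is the DRH scaled by (1 in)/d, so U_p = 81.85 × 1/2.501 = 32.7 cfs.

U_p ≈ 32.7 cfs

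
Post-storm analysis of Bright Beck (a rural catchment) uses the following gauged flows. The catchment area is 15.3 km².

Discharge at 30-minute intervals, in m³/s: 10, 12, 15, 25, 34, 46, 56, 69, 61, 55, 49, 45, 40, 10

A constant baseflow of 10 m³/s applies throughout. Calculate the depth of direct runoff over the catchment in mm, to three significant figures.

Direct runoff: 0.0, 2.0, 5.0, 15.0, 24.0, 36.0, 46.0, 59.0, 51.0, 45.0, 39.0, 35.0, 30.0, 0.0 m³/s; ΣQ_DR = 387.0 m³/s.
V = ΣQ_DR · Δt = 387.0 × 1800 s = 6.966 × 10^5 m³.
Over A = 15.3 km², depth = V / A = 45.5 mm.

d ≈ 45.5 mm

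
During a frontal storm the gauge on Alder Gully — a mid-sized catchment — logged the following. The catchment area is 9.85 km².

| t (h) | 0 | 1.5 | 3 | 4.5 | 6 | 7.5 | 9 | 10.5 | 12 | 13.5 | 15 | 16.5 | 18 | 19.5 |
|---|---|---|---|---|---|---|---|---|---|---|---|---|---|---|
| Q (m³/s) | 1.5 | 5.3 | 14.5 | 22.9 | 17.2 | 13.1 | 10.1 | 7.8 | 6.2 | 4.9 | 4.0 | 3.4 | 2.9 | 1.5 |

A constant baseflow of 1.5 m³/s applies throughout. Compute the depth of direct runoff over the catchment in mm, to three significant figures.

Direct runoff: 0.0, 3.8, 13.0, 21.4, 15.7, 11.6, 8.6, 6.3, 4.7, 3.4, 2.5, 1.9, 1.4, 0.0 m³/s; ΣQ_DR = 94.30 m³/s.
V = ΣQ_DR · Δt = 94.30 × 5400 s = 5.092 × 10^5 m³.
Over A = 9.85 km², depth = V / A = 51.7 mm.

d ≈ 51.7 mm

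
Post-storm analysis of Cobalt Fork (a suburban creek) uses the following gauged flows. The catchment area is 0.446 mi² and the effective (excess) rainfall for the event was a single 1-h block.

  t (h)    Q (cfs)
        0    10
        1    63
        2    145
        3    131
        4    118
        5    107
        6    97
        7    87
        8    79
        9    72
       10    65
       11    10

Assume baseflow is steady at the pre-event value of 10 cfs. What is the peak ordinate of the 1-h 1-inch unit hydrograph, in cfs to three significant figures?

Direct runoff: 0.0, 53.0, 135.0, 121.0, 108.0, 97.0, 87.0, 77.0, 69.0, 62.0, 55.0, 0.0 cfs; ΣQ_DR = 864.0 cfs, peak = 135.0 cfs.
Runoff depth d = ΣQ_DR·Δt / A = 864.0 × 3600 / (0.446 mi²) = 3.002 in.
The 1-inch UH is the DRH scaled by (1 in)/d, so U_p = 135.0 × 1/3.002 = 45.0 cfs.

U_p ≈ 45.0 cfs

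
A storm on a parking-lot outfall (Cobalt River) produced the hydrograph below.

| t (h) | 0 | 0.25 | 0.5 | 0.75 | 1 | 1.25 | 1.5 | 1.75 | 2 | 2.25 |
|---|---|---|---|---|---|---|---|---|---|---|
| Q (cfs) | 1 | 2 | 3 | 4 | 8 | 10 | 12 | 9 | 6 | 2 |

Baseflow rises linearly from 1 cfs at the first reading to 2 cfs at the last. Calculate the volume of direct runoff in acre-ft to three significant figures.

V ≈ 0.868 acre-ft

Direct-runoff ordinates (Q − Q_b): 0.00, 0.89, 1.78, 2.67, 6.56, 8.44, 10.33, 7.22, 4.11, 0.00 cfs.
ΣQ_DR = 42.00 cfs.
With Δt = 0.25 h = 900 s, V = ΣQ_DR · Δt = 42.00 × 900 = 37800 ft³ = 0.868 acre-ft.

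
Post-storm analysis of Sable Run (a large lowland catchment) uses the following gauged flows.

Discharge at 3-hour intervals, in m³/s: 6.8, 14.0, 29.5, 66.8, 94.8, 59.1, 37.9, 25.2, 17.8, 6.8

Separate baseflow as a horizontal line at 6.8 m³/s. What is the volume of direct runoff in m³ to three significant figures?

V ≈ 3.14 × 10^6 m³

Direct-runoff ordinates (Q − Q_b): 0.0, 7.2, 22.7, 60.0, 88.0, 52.3, 31.1, 18.4, 11.0, 0.0 m³/s.
ΣQ_DR = 290.7 m³/s.
With Δt = 3 h = 10800 s, V = ΣQ_DR · Δt = 290.7 × 10800 = 3.14 × 10^6 m³.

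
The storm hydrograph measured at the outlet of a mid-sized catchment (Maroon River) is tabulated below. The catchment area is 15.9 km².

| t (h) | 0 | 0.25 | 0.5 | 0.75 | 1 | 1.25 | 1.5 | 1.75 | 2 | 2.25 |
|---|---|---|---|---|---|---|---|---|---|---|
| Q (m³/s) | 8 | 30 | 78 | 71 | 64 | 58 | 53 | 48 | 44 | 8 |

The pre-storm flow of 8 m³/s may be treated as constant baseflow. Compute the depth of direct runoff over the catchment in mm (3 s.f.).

Direct runoff: 0.0, 22.0, 70.0, 63.0, 56.0, 50.0, 45.0, 40.0, 36.0, 0.0 m³/s; ΣQ_DR = 382.0 m³/s.
V = ΣQ_DR · Δt = 382.0 × 900 s = 3.438 × 10^5 m³.
Over A = 15.9 km², depth = V / A = 21.6 mm.

d ≈ 21.6 mm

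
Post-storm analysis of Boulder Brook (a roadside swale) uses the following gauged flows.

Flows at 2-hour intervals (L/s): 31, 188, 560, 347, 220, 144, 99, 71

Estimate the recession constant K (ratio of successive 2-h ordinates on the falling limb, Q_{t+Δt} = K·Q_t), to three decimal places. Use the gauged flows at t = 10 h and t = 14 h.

K ≈ 0.702

Using the recession-limb readings at t = 10 h and t = 14 h: Q falls from 144 to 71 L/s over 2 intervals.
K = (Q₂/Q₁)^(1/2) = (71/144)^(1/2) = 0.702.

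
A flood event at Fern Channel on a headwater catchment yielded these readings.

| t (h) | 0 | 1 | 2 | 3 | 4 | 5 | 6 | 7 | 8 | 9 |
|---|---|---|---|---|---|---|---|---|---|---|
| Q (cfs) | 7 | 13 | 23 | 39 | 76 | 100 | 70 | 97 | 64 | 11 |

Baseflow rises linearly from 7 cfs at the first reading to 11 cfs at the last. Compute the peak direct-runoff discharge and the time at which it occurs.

Q_p = 90.78 cfs at t = 5 h

Subtracting baseflow gives direct-runoff ordinates: 0.00, 5.56, 15.11, 30.67, 67.22, 90.78, 60.33, 86.89, 53.44, 0.00 cfs.
The maximum is 90.78 cfs, occurring at the reading for t = 5 h.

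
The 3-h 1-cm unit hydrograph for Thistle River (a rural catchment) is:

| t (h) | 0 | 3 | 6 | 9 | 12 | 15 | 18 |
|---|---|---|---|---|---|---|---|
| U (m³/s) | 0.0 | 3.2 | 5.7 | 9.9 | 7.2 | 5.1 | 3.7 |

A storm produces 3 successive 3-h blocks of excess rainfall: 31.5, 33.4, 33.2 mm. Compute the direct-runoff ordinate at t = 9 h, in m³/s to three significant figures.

Q ≈ 60.8 m³/s

By discrete convolution, Q_j = Σ (P_i / 10 mm) · U_{j−i}.
At t = 9 h (j=3): Q = (31.5/10)·9.9 + (33.4/10)·5.7 + (33.2/10)·3.2 = 60.8 m³/s.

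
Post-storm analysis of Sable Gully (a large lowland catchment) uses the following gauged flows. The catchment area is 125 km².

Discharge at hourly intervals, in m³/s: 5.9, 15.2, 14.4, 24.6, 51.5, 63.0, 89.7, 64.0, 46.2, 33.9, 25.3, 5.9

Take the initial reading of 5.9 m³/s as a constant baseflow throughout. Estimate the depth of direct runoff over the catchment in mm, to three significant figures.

Direct runoff: 0.0, 9.3, 8.5, 18.7, 45.6, 57.1, 83.8, 58.1, 40.3, 28.0, 19.4, 0.0 m³/s; ΣQ_DR = 368.8 m³/s.
V = ΣQ_DR · Δt = 368.8 × 3600 s = 1.328 × 10^6 m³.
Over A = 125 km², depth = V / A = 10.6 mm.

d ≈ 10.6 mm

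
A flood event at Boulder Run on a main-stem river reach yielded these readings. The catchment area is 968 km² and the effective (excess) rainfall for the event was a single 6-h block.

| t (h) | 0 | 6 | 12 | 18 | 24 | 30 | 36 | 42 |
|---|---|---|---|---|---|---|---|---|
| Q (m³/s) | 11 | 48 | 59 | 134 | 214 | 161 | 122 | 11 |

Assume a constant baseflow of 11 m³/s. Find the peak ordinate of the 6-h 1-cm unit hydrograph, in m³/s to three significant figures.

Direct runoff: 0.0, 37.0, 48.0, 123.0, 203.0, 150.0, 111.0, 0.0 m³/s; ΣQ_DR = 672.0 m³/s, peak = 203.0 m³/s.
Runoff depth d = ΣQ_DR·Δt / A = 672.0 × 21600 / (968 km²) = 15.00 mm.
The 1-cm UH is the DRH scaled by (10 mm)/d, so U_p = 203.0 × 10/15.00 = 135 m³/s.

U_p ≈ 135 m³/s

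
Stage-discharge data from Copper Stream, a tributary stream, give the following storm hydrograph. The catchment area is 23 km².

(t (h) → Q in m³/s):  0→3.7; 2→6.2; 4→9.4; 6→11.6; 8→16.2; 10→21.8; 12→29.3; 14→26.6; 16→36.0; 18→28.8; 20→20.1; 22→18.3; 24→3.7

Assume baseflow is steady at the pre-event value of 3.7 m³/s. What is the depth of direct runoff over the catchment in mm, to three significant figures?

d ≈ 57.5 mm

Direct runoff: 0.0, 2.5, 5.7, 7.9, 12.5, 18.1, 25.6, 22.9, 32.3, 25.1, 16.4, 14.6, 0.0 m³/s; ΣQ_DR = 183.6 m³/s.
V = ΣQ_DR · Δt = 183.6 × 7200 s = 1.322 × 10^6 m³.
Over A = 23 km², depth = V / A = 57.5 mm.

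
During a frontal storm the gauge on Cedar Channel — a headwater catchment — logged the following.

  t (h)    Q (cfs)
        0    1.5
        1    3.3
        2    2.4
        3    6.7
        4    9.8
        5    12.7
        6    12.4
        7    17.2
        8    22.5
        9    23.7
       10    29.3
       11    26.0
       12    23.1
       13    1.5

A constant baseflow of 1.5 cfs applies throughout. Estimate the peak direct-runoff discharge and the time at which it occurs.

Subtracting baseflow gives direct-runoff ordinates: 0.0, 1.8, 0.9, 5.2, 8.3, 11.2, 10.9, 15.7, 21.0, 22.2, 27.8, 24.5, 21.6, 0.0 cfs.
The maximum is 27.8 cfs, occurring at the reading for t = 10 h.

Q_p = 27.8 cfs at t = 10 h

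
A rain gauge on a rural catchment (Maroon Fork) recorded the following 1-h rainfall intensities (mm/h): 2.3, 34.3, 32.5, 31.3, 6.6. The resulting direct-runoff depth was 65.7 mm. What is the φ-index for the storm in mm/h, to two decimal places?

φ ≈ 10.80 mm/h

Only the 3 blocks with intensity above φ contribute runoff: 34.3, 32.5, 31.3 mm/h.
Σ(I−φ)·Δt = d  ⇒  (34.3+32.5+31.3 − 3φ)·1 = 65.7
φ = (98.10 − 65.7/1) / 3 = 10.80 mm/h.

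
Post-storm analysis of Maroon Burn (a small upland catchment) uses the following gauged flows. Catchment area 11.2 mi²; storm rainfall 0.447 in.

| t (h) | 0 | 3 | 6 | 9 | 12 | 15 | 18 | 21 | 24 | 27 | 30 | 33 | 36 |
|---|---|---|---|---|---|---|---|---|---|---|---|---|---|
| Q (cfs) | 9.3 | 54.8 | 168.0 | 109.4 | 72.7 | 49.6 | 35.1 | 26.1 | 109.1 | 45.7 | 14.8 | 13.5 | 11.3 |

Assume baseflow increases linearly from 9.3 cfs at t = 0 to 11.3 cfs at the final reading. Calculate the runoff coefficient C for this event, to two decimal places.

C ≈ 0.54

ΣQ_DR = 585.5 cfs; V = ΣQ_DR·Δt = 6.323 × 10^6 ft³.
Runoff depth d = V / A = 0.2430 in.
C = d / P = 0.2430 / 0.447 = 0.54.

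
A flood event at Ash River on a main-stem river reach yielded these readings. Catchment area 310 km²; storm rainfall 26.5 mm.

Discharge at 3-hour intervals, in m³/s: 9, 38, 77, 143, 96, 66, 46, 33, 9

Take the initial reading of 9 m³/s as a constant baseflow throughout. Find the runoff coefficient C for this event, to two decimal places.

C ≈ 0.57

ΣQ_DR = 436.0 m³/s; V = ΣQ_DR·Δt = 4.709 × 10^6 m³.
Runoff depth d = V / A = 15.19 mm.
C = d / P = 15.19 / 26.5 = 0.57.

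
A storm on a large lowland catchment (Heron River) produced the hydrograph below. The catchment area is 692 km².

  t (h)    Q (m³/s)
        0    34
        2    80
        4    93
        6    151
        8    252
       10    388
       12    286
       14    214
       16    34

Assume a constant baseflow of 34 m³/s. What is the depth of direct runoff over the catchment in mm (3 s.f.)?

d ≈ 12.8 mm

Direct runoff: 0.0, 46.0, 59.0, 117.0, 218.0, 354.0, 252.0, 180.0, 0.0 m³/s; ΣQ_DR = 1226 m³/s.
V = ΣQ_DR · Δt = 1226 × 7200 s = 8.827 × 10^6 m³.
Over A = 692 km², depth = V / A = 12.8 mm.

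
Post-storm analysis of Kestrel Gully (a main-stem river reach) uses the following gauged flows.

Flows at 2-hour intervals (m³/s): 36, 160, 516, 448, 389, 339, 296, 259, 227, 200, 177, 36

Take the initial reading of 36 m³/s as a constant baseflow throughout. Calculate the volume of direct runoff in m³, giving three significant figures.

V ≈ 1.91 × 10^7 m³

Direct-runoff ordinates (Q − Q_b): 0.0, 124.0, 480.0, 412.0, 353.0, 303.0, 260.0, 223.0, 191.0, 164.0, 141.0, 0.0 m³/s.
ΣQ_DR = 2651 m³/s.
With Δt = 2 h = 7200 s, V = ΣQ_DR · Δt = 2651 × 7200 = 1.91 × 10^7 m³.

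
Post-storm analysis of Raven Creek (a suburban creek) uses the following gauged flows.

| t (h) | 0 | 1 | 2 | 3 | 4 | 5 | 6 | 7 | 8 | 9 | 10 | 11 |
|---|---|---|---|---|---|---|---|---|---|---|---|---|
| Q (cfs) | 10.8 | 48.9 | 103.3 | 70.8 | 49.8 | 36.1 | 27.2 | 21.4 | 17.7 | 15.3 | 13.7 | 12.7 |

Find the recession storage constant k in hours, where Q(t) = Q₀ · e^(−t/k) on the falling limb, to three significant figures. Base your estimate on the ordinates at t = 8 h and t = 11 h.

On the falling limb, Q drops from 17.7 to 12.7 cfs between t = 8 h and t = 11 h (Δt = 3 h).
k = −Δt / ln(Q₂/Q₁) = −3 / ln(12.7/17.7) = 9.04 h.

k ≈ 9.04 h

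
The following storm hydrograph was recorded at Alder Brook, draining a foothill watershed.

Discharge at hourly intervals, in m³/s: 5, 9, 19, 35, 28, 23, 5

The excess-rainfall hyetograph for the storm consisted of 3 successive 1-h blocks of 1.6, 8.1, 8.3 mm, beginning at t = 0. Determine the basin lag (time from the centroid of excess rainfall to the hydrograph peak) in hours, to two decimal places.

t_L ≈ 1.13 h

Centroid of excess rainfall: t_c = Σ P_i·t̄_i / ΣP_i = 1.8722 h (block centres at 0.5, 1.5, 2.5 h).
Hydrograph peak occurs at t = 3 h, so basin lag t_L = 3 − 1.8722 = 1.13 h.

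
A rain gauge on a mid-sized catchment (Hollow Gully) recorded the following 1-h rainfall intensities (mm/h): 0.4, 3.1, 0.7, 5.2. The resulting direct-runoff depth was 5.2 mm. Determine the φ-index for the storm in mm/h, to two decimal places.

Only the 2 blocks with intensity above φ contribute runoff: 3.1, 5.2 mm/h.
Σ(I−φ)·Δt = d  ⇒  (3.1+5.2 − 2φ)·1 = 5.2
φ = (8.300 − 5.2/1) / 2 = 1.55 mm/h.

φ ≈ 1.55 mm/h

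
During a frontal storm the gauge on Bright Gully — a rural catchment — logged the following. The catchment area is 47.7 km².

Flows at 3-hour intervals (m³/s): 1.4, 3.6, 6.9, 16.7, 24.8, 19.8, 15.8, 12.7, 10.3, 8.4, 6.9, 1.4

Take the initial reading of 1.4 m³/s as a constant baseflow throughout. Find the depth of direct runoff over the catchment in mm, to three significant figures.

d ≈ 25.3 mm

Direct runoff: 0.0, 2.2, 5.5, 15.3, 23.4, 18.4, 14.4, 11.3, 8.9, 7.0, 5.5, 0.0 m³/s; ΣQ_DR = 111.9 m³/s.
V = ΣQ_DR · Δt = 111.9 × 10800 s = 1.209 × 10^6 m³.
Over A = 47.7 km², depth = V / A = 25.3 mm.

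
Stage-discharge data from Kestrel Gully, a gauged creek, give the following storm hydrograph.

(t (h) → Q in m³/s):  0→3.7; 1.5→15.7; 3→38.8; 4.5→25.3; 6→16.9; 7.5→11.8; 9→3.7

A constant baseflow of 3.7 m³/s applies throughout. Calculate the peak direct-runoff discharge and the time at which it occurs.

Subtracting baseflow gives direct-runoff ordinates: 0.0, 12.0, 35.1, 21.6, 13.2, 8.1, 0.0 m³/s.
The maximum is 35.1 m³/s, occurring at the reading for t = 3 h.

Q_p = 35.1 m³/s at t = 3 h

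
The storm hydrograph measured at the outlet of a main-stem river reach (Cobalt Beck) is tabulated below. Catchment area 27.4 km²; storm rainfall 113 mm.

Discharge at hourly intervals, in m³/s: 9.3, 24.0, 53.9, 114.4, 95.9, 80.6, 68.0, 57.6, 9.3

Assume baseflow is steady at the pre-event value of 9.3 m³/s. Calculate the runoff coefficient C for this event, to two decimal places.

C ≈ 0.50

ΣQ_DR = 429.3 m³/s; V = ΣQ_DR·Δt = 1.545 × 10^6 m³.
Runoff depth d = V / A = 56.40 mm.
C = d / P = 56.40 / 113 = 0.50.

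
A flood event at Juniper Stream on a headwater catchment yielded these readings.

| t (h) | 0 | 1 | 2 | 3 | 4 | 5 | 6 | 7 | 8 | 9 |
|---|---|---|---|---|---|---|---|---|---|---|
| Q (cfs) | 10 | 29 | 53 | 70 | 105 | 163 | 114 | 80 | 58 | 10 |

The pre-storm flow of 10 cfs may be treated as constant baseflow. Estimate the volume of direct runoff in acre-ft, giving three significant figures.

Direct-runoff ordinates (Q − Q_b): 0.0, 19.0, 43.0, 60.0, 95.0, 153.0, 104.0, 70.0, 48.0, 0.0 cfs.
ΣQ_DR = 592.0 cfs.
With Δt = 1 h = 3600 s, V = ΣQ_DR · Δt = 592.0 × 3600 = 2.13 × 10^6 ft³ = 48.9 acre-ft.

V ≈ 48.9 acre-ft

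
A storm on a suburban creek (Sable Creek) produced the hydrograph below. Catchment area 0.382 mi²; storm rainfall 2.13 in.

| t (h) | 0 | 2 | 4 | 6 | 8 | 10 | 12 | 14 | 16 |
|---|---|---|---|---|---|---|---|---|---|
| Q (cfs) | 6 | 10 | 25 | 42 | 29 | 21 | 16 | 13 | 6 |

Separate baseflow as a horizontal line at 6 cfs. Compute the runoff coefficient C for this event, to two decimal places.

C ≈ 0.43

ΣQ_DR = 114.0 cfs; V = ΣQ_DR·Δt = 8.208 × 10^5 ft³.
Runoff depth d = V / A = 0.9249 in.
C = d / P = 0.9249 / 2.13 = 0.43.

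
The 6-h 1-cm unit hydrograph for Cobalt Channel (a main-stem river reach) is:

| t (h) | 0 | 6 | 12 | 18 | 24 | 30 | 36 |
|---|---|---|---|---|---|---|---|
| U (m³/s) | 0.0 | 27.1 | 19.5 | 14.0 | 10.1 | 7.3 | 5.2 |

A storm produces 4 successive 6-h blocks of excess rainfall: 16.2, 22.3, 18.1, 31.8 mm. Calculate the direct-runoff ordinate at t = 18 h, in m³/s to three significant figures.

By discrete convolution, Q_j = Σ (P_i / 10 mm) · U_{j−i}.
At t = 18 h (j=3): Q = (16.2/10)·14.0 + (22.3/10)·19.5 + (18.1/10)·27.1 + (31.8/10)·0.0 = 115 m³/s.

Q ≈ 115 m³/s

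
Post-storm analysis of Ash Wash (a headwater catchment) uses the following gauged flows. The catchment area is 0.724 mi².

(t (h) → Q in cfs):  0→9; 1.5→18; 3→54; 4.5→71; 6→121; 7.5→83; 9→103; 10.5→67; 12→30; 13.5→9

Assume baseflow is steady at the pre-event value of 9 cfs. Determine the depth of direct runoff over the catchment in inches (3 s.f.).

d ≈ 1.52 in

Direct runoff: 0.0, 9.0, 45.0, 62.0, 112.0, 74.0, 94.0, 58.0, 21.0, 0.0 cfs; ΣQ_DR = 475.0 cfs.
V = ΣQ_DR · Δt = 475.0 × 5400 s = 2.565 × 10^6 ft³.
Over A = 0.724 mi², depth = V / A = 1.52 in.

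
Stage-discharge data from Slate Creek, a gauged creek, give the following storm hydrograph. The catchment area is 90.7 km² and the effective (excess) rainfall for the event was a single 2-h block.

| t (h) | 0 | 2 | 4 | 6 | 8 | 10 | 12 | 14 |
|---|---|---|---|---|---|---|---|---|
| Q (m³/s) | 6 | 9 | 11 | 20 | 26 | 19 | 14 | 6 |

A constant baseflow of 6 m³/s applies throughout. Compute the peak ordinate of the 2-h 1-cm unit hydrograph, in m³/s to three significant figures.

Direct runoff: 0.0, 3.0, 5.0, 14.0, 20.0, 13.0, 8.0, 0.0 m³/s; ΣQ_DR = 63.00 m³/s, peak = 20.0 m³/s.
Runoff depth d = ΣQ_DR·Δt / A = 63.00 × 7200 / (90.7 km²) = 5.001 mm.
The 1-cm UH is the DRH scaled by (10 mm)/d, so U_p = 20.0 × 10/5.001 = 40.0 m³/s.

U_p ≈ 40.0 m³/s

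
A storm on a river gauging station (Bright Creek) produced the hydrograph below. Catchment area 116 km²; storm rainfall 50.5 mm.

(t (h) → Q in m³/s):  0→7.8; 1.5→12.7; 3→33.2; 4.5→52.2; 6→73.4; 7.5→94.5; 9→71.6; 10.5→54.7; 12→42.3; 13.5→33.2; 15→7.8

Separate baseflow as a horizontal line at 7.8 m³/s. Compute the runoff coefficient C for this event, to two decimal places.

C ≈ 0.37

ΣQ_DR = 397.6 m³/s; V = ΣQ_DR·Δt = 2.147 × 10^6 m³.
Runoff depth d = V / A = 18.51 mm.
C = d / P = 18.51 / 50.5 = 0.37.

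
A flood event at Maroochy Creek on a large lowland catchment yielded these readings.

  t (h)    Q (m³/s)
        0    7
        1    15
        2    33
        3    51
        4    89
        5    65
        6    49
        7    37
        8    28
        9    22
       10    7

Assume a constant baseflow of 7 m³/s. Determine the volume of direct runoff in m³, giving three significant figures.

V ≈ 1.17 × 10^6 m³

Direct-runoff ordinates (Q − Q_b): 0.0, 8.0, 26.0, 44.0, 82.0, 58.0, 42.0, 30.0, 21.0, 15.0, 0.0 m³/s.
ΣQ_DR = 326.0 m³/s.
With Δt = 1 h = 3600 s, V = ΣQ_DR · Δt = 326.0 × 3600 = 1.17 × 10^6 m³.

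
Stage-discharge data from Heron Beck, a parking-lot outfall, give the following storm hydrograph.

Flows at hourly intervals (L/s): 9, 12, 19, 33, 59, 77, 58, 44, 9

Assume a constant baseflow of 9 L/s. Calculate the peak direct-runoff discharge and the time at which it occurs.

Subtracting baseflow gives direct-runoff ordinates: 0.0, 3.0, 10.0, 24.0, 50.0, 68.0, 49.0, 35.0, 0.0 L/s.
The maximum is 68.0 L/s, occurring at the reading for t = 5 h.

Q_p = 68.0 L/s at t = 5 h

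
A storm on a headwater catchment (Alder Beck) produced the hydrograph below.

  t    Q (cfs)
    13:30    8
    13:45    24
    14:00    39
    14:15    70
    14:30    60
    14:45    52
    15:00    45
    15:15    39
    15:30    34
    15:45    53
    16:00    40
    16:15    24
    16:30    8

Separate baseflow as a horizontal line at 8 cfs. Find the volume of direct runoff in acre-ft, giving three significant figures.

V ≈ 8.10 acre-ft

Direct-runoff ordinates (Q − Q_b): 0.0, 16.0, 31.0, 62.0, 52.0, 44.0, 37.0, 31.0, 26.0, 45.0, 32.0, 16.0, 0.0 cfs.
ΣQ_DR = 392.0 cfs.
With Δt = 0.25 h = 900 s, V = ΣQ_DR · Δt = 392.0 × 900 = 3.53 × 10^5 ft³ = 8.10 acre-ft.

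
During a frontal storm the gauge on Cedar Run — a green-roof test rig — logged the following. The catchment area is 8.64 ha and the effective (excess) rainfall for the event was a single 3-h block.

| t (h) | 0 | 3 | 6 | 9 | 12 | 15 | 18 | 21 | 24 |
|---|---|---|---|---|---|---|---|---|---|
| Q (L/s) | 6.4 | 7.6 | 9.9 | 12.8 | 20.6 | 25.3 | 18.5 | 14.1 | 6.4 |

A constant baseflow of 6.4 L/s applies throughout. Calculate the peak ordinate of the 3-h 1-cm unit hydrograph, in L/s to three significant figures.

U_p ≈ 23.6 L/s

Direct runoff: 0.0, 1.2, 3.5, 6.4, 14.2, 18.9, 12.1, 7.7, 0.0 L/s; ΣQ_DR = 64.00 L/s, peak = 18.9 L/s.
Runoff depth d = ΣQ_DR·Δt / A = 64.00 × 10800 / (8.64 ha) = 8.000 mm.
The 1-cm UH is the DRH scaled by (10 mm)/d, so U_p = 18.9 × 10/8.000 = 23.6 L/s.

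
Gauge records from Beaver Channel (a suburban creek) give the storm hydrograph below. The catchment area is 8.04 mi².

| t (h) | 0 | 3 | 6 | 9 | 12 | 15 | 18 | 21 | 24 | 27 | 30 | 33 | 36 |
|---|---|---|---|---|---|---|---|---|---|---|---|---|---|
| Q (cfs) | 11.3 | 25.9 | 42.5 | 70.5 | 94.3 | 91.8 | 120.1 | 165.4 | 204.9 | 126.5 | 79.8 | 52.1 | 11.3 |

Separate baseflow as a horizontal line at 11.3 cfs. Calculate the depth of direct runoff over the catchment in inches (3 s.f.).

d ≈ 0.549 in

Direct runoff: 0.0, 14.6, 31.2, 59.2, 83.0, 80.5, 108.8, 154.1, 193.6, 115.2, 68.5, 40.8, 0.0 cfs; ΣQ_DR = 949.5 cfs.
V = ΣQ_DR · Δt = 949.5 × 10800 s = 1.025 × 10^7 ft³.
Over A = 8.04 mi², depth = V / A = 0.549 in.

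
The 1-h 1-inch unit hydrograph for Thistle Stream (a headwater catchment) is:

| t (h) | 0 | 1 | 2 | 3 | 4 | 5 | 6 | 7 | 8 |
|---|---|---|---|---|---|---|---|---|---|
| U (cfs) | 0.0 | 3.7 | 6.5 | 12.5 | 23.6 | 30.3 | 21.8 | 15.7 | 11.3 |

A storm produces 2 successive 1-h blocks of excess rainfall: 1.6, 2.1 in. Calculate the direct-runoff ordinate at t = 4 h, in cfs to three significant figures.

By discrete convolution, Q_j = Σ (P_i / 1 in) · U_{j−i}.
At t = 4 h (j=4): Q = (1.6/1)·23.6 + (2.1/1)·12.5 = 64.0 cfs.

Q ≈ 64.0 cfs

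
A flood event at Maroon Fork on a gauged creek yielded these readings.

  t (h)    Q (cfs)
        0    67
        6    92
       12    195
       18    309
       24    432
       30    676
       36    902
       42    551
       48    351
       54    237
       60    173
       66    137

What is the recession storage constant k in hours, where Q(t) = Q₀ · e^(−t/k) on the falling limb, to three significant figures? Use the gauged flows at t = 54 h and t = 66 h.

k ≈ 21.9 h

On the falling limb, Q drops from 237 to 137 cfs between t = 54 h and t = 66 h (Δt = 12 h).
k = −Δt / ln(Q₂/Q₁) = −12 / ln(137/237) = 21.9 h.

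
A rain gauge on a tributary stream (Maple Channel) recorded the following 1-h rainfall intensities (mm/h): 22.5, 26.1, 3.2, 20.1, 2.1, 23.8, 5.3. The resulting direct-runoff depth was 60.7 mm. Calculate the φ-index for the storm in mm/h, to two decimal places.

Only the 4 blocks with intensity above φ contribute runoff: 22.5, 26.1, 20.1, 23.8 mm/h.
Σ(I−φ)·Δt = d  ⇒  (22.5+26.1+20.1+23.8 − 4φ)·1 = 60.7
φ = (92.50 − 60.7/1) / 4 = 7.95 mm/h.

φ ≈ 7.95 mm/h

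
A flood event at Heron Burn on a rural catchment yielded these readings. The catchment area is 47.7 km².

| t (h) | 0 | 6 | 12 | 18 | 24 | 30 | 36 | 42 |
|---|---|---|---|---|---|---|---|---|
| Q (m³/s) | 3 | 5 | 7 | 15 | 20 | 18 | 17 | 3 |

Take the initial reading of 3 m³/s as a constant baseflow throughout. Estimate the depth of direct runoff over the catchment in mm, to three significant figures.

d ≈ 29.0 mm

Direct runoff: 0.0, 2.0, 4.0, 12.0, 17.0, 15.0, 14.0, 0.0 m³/s; ΣQ_DR = 64.00 m³/s.
V = ΣQ_DR · Δt = 64.00 × 21600 s = 1.382 × 10^6 m³.
Over A = 47.7 km², depth = V / A = 29.0 mm.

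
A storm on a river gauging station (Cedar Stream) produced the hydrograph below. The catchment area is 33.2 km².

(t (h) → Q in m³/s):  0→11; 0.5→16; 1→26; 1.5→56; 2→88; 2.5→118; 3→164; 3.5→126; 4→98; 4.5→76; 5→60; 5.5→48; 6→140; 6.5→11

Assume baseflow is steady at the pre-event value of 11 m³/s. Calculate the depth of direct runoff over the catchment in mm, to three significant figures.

d ≈ 47.9 mm

Direct runoff: 0.0, 5.0, 15.0, 45.0, 77.0, 107.0, 153.0, 115.0, 87.0, 65.0, 49.0, 37.0, 129.0, 0.0 m³/s; ΣQ_DR = 884.0 m³/s.
V = ΣQ_DR · Δt = 884.0 × 1800 s = 1.591 × 10^6 m³.
Over A = 33.2 km², depth = V / A = 47.9 mm.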